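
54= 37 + 17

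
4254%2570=1684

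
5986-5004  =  982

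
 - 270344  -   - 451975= 181631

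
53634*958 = 51381372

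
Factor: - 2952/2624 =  - 9/8  =  - 2^( - 3)*3^2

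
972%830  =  142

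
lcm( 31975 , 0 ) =0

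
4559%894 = 89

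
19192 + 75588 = 94780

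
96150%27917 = 12399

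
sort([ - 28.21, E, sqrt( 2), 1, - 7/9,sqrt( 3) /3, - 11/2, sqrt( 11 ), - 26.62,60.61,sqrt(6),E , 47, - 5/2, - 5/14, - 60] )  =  [ -60,-28.21,-26.62, - 11/2,-5/2  , - 7/9, - 5/14, sqrt (3 )/3,1, sqrt( 2 ),sqrt( 6),  E , E,sqrt( 11),47,60.61 ]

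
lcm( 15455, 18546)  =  92730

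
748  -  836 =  - 88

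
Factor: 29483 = 29483^1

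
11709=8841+2868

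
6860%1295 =385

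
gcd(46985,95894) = 1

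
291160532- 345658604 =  - 54498072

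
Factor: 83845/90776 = 2^( - 3) * 5^1*7^ ( - 1 )*41^1*409^1*1621^( - 1 )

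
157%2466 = 157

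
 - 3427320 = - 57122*60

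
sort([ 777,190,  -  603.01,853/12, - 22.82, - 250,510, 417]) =[ - 603.01, -250,- 22.82, 853/12,190,417, 510, 777]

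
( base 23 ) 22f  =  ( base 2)10001011111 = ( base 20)2fj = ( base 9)1473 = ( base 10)1119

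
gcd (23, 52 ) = 1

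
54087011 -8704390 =45382621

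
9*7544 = 67896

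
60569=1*60569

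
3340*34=113560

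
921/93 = 307/31 =9.90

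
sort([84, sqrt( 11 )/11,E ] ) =[sqrt(11 )/11,  E,84 ] 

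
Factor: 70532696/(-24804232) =-13^1*73^( - 1)*42473^(  -  1 )*678199^1 = - 8816587/3100529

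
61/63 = 61/63 = 0.97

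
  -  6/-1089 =2/363 =0.01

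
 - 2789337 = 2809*(-993 ) 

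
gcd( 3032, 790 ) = 2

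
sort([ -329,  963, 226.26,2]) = [ - 329,2, 226.26,963] 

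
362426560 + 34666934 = 397093494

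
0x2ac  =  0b1010101100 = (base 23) 16h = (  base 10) 684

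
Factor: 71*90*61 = 2^1*3^2*5^1*61^1*71^1= 389790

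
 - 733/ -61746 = 733/61746=0.01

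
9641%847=324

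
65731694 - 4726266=61005428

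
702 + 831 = 1533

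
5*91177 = 455885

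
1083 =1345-262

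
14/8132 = 7/4066 = 0.00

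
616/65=616/65  =  9.48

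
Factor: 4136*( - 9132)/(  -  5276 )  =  2^3*3^1*11^1 *47^1*761^1  *1319^(-1) = 9442488/1319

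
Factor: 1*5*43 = 215 = 5^1*43^1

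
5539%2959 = 2580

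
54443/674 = 80 + 523/674 = 80.78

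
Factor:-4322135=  - 5^1*864427^1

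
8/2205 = 8/2205 = 0.00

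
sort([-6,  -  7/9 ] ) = [-6, - 7/9 ] 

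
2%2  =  0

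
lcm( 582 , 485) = 2910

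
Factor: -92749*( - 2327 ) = 215826923 = 13^1*137^1*179^1*677^1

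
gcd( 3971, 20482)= 209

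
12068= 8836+3232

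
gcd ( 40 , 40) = 40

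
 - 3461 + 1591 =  - 1870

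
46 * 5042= 231932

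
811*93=75423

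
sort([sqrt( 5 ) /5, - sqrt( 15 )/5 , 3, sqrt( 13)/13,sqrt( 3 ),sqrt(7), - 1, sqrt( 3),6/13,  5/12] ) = [ - 1, - sqrt( 15 ) /5,sqrt( 13) /13,  5/12, sqrt( 5 )/5 , 6/13, sqrt( 3 ),sqrt( 3 ),sqrt(7 ) , 3] 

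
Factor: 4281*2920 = 12500520= 2^3*3^1 *5^1*73^1*1427^1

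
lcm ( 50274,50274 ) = 50274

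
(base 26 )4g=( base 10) 120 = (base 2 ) 1111000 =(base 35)3f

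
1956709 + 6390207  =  8346916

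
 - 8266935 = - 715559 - 7551376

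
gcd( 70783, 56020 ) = 1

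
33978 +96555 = 130533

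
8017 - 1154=6863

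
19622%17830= 1792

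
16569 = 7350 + 9219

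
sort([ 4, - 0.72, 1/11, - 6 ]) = [  -  6, - 0.72,1/11, 4] 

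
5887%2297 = 1293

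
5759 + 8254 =14013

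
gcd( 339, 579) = 3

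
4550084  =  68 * 66913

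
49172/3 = 49172/3 = 16390.67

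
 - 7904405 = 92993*( - 85)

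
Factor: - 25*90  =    -  2250 = - 2^1*3^2*5^3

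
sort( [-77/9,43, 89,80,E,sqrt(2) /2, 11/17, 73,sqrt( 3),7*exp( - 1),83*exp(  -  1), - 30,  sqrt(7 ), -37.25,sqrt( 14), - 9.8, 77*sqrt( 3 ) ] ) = [  -  37.25, - 30, - 9.8, -77/9, 11/17,sqrt(2 ) /2,sqrt( 3) , 7 *exp( - 1 ),sqrt( 7), E,sqrt(14),  83*exp(-1),43,73, 80,  89,77*sqrt(3) ] 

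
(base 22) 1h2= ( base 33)Q2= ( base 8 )1534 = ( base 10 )860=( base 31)RN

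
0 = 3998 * 0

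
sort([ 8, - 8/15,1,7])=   [  -  8/15 , 1 , 7, 8 ]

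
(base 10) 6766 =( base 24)bhm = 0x1a6e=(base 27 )97G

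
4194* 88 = 369072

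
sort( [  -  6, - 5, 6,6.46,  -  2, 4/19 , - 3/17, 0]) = [ -6, - 5,-2,-3/17,0 , 4/19, 6,  6.46] 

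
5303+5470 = 10773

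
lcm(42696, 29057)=2092104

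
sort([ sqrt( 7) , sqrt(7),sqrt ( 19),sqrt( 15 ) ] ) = [ sqrt(7), sqrt(7),  sqrt( 15 ),sqrt(19 ) ]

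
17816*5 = 89080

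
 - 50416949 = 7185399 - 57602348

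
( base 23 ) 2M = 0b1000100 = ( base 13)53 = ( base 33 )22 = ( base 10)68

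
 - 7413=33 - 7446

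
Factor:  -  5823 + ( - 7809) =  - 13632= - 2^6 * 3^1*71^1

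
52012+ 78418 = 130430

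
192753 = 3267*59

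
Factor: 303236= 2^2  *41^1*43^2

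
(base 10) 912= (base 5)12122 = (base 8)1620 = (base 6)4120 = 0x390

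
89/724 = 89/724 = 0.12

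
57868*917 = 53064956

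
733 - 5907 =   -  5174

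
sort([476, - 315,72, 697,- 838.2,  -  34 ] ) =[ - 838.2,-315, - 34,72,476,697 ]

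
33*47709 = 1574397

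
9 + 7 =16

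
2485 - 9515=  - 7030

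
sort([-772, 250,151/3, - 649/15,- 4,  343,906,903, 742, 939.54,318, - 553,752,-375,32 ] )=[  -  772, - 553,-375, -649/15 ,-4,32,151/3, 250,318 , 343,  742,752,903,906 , 939.54]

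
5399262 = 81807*66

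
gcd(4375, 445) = 5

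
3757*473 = 1777061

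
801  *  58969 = 47234169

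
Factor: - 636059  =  -636059^1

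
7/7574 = 1/1082 = 0.00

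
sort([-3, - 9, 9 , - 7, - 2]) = [ - 9, - 7, - 3 ,-2,9] 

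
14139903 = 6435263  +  7704640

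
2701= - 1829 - -4530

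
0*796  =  0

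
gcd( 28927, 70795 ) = 1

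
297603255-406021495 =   -  108418240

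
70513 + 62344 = 132857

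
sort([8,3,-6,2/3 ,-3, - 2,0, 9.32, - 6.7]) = [ - 6.7, - 6,-3, - 2,0 , 2/3,3, 8, 9.32]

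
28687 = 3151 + 25536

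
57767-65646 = -7879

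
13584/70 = 6792/35 = 194.06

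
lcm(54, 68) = 1836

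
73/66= 73/66 = 1.11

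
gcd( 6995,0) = 6995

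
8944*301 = 2692144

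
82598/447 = 184 + 350/447  =  184.78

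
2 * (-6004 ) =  - 12008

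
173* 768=132864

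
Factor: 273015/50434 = 2^( - 1) *3^2*5^1*151^ ( -1 )*167^( - 1) * 6067^1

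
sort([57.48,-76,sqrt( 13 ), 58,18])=[  -  76,sqrt ( 13 ),18,57.48,  58]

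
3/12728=3/12728 = 0.00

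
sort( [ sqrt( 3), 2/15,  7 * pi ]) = [ 2/15,sqrt(3), 7 * pi]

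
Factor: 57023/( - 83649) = -3^( - 1) * 127^1*449^1*27883^( - 1)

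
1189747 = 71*16757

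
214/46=4 + 15/23 = 4.65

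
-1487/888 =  - 1487/888=-1.67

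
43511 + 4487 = 47998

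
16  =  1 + 15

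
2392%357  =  250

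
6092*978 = 5957976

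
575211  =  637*903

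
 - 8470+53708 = 45238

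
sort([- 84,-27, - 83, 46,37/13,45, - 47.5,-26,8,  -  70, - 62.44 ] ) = [ - 84,-83  , - 70, - 62.44, - 47.5, - 27,  -  26, 37/13,8,45,46] 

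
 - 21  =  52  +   - 73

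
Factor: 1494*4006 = 2^2*3^2*83^1 *2003^1=5984964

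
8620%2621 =757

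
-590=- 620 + 30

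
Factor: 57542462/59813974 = 28771231/29906987 = 11^ ( - 1)*4919^1* 5849^1 * 2718817^(-1 ) 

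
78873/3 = 26291 = 26291.00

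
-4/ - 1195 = 4/1195 = 0.00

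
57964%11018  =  2874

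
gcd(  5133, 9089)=1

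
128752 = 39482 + 89270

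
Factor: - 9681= - 3^1*7^1 * 461^1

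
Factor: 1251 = 3^2*139^1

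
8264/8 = 1033 =1033.00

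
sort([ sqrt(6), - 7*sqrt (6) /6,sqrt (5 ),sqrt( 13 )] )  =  [ - 7*sqrt( 6)/6,sqrt(5),sqrt( 6),  sqrt(13 ) ]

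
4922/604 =8 +45/302 = 8.15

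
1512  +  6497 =8009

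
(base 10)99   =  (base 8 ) 143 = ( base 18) 59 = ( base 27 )3i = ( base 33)30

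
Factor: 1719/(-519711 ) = - 3/907=- 3^1*907^ (-1 ) 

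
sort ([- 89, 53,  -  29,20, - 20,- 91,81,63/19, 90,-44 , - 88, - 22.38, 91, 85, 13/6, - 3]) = [ - 91, - 89, - 88, - 44, - 29, - 22.38,-20, -3, 13/6,63/19 , 20, 53, 81, 85,90, 91]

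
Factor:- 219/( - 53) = 3^1*53^( - 1)*73^1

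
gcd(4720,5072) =16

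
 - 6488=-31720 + 25232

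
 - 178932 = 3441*(-52)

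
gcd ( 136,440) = 8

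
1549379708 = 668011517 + 881368191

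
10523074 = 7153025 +3370049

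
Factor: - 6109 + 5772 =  - 337  =  - 337^1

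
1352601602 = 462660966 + 889940636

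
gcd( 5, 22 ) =1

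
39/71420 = 39/71420 = 0.00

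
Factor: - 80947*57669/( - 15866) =2^ ( - 1)*3^1*47^1 * 61^1*409^1*1327^1*7933^( - 1 ) = 4668132543/15866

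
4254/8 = 531+3/4 = 531.75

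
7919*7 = 55433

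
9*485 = 4365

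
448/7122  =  224/3561 = 0.06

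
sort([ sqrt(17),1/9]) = [1/9,sqrt( 17) ] 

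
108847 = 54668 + 54179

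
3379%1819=1560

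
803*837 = 672111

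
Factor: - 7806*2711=  -  21162066 =- 2^1*3^1*1301^1*2711^1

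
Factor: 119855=5^1 * 23971^1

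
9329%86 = 41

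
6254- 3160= 3094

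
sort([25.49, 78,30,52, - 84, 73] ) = [ -84, 25.49,30,  52,73, 78]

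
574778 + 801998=1376776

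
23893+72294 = 96187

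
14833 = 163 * 91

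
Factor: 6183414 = 2^1*3^2*47^1*7309^1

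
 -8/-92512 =1/11564 = 0.00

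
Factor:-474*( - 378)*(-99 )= - 17738028=-2^2 *3^6 *7^1 * 11^1 * 79^1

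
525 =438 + 87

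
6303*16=100848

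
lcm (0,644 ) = 0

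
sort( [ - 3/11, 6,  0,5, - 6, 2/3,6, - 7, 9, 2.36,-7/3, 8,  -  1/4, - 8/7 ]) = [ - 7,  -  6, - 7/3, -8/7, - 3/11,-1/4, 0, 2/3,2.36 , 5,6, 6, 8, 9 ] 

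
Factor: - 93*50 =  - 2^1*3^1*5^2*31^1 = - 4650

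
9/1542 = 3/514 = 0.01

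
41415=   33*1255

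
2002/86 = 1001/43 = 23.28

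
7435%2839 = 1757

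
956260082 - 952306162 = 3953920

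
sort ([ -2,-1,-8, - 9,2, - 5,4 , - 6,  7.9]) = [- 9, - 8, - 6,  -  5, - 2, - 1, 2, 4,7.9] 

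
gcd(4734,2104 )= 526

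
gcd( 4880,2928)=976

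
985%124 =117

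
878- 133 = 745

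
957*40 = 38280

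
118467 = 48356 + 70111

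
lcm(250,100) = 500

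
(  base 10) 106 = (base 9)127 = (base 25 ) 46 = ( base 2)1101010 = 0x6a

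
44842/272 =22421/136= 164.86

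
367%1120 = 367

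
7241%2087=980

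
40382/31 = 1302 + 20/31 = 1302.65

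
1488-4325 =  - 2837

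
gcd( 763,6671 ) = 7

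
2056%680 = 16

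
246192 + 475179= 721371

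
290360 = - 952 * ( - 305) 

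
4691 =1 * 4691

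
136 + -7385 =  - 7249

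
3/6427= 3/6427 =0.00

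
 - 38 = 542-580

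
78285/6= 26095/2 = 13047.50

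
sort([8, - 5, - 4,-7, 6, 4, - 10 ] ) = [-10,- 7, - 5, - 4, 4,  6 , 8] 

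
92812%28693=6733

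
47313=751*63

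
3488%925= 713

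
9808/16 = 613=613.00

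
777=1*777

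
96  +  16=112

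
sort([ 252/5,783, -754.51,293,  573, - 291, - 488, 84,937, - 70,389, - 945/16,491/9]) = [ - 754.51,  -  488, -291 , - 70, - 945/16,252/5,491/9,84,293,  389,573 , 783, 937 ] 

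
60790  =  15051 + 45739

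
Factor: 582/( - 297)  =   - 2^1*3^( - 2) * 11^( - 1) * 97^1 = - 194/99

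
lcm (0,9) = 0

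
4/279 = 4/279 =0.01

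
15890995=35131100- 19240105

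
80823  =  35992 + 44831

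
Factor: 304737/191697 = 647/407 = 11^(-1 ) * 37^( - 1)*647^1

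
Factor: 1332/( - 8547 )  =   - 2^2*3^1 * 7^( - 1 )*11^( - 1)= - 12/77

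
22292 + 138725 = 161017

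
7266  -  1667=5599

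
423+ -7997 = -7574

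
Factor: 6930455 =5^1*7^1*198013^1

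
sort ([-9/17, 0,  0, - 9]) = [-9, - 9/17,0, 0] 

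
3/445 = 3/445= 0.01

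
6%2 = 0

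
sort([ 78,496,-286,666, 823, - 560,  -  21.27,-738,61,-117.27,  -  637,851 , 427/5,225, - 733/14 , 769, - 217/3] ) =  [ -738,-637 ,-560, - 286,- 117.27,-217/3, - 733/14,-21.27,61,78,427/5 , 225,496,666 , 769,823, 851 ]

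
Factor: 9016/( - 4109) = -1288/587 = - 2^3 * 7^1*23^1*587^ (-1)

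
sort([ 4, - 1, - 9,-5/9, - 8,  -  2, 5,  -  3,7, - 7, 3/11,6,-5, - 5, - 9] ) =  [ - 9,  -  9,  -  8,-7, - 5, - 5, - 3,-2, - 1,  -  5/9, 3/11,4,  5,  6, 7 ] 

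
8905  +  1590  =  10495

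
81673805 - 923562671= - 841888866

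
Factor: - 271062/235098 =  - 11^1  *  37^1*353^(-1 ) = -  407/353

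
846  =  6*141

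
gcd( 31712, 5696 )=32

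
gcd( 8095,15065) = 5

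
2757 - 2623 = 134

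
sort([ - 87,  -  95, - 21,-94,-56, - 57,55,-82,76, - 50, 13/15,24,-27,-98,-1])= [ - 98, - 95, - 94 ,-87,-82, - 57,  -  56, -50 , - 27,- 21,-1 , 13/15, 24, 55,76]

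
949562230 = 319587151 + 629975079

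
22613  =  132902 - 110289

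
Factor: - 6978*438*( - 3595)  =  10987628580= 2^2*3^2*5^1*73^1*719^1*1163^1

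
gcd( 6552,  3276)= 3276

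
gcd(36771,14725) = 1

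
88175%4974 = 3617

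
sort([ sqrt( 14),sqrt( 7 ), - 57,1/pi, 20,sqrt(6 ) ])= [ - 57,1/pi  ,  sqrt( 6 ),sqrt( 7) , sqrt( 14), 20 ] 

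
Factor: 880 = 2^4 * 5^1*11^1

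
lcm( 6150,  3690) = 18450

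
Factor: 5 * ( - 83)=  - 415 = - 5^1 * 83^1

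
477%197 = 83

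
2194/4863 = 2194/4863  =  0.45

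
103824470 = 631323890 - 527499420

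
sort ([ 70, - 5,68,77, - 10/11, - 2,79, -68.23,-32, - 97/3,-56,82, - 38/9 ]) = [-68.23 , - 56, -97/3,-32, - 5, - 38/9, - 2  , - 10/11,  68,70 , 77,79,82]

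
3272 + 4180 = 7452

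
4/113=4/113 = 0.04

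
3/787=3/787 = 0.00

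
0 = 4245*0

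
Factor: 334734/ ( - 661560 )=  - 55789/110260 =- 2^( - 2)*5^( - 1) * 37^(-1)  *  47^1 * 149^( - 1 ) * 1187^1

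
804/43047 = 268/14349= 0.02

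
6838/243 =6838/243=28.14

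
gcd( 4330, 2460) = 10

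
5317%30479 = 5317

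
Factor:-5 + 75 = 70 = 2^1*5^1*7^1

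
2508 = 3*836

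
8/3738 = 4/1869= 0.00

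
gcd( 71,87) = 1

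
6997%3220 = 557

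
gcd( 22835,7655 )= 5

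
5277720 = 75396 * 70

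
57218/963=59 + 401/963 = 59.42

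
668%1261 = 668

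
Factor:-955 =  - 5^1*191^1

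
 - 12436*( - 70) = 870520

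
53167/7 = 7595 + 2/7 = 7595.29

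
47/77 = 47/77 = 0.61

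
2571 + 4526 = 7097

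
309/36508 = 309/36508 = 0.01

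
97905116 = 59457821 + 38447295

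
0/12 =0 = 0.00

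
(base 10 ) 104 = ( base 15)6e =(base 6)252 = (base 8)150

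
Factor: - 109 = -109^1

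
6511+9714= 16225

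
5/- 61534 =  - 1+61529/61534= -0.00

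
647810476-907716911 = - 259906435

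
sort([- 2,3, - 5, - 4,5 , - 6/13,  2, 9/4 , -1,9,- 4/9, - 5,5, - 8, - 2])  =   [- 8,-5, - 5, - 4, - 2, - 2, - 1  , - 6/13, - 4/9, 2,9/4,  3 , 5,5,9] 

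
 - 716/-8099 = 716/8099 = 0.09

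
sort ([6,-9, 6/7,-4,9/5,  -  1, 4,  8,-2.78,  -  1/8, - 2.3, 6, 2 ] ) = [-9 ,-4, - 2.78, - 2.3,-1, - 1/8, 6/7,9/5,2, 4, 6, 6,  8 ]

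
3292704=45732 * 72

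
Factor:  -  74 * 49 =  -3626 = - 2^1*7^2*37^1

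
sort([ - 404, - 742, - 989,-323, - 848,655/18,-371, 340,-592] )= [ - 989, - 848 ,-742,  -  592, - 404, - 371, - 323, 655/18,340 ] 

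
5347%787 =625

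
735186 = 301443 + 433743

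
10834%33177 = 10834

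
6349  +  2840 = 9189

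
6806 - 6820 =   -  14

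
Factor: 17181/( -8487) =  - 41^( -1 )*83^1 = -83/41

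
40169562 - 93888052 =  - 53718490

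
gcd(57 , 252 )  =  3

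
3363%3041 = 322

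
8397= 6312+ 2085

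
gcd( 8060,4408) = 4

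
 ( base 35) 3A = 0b1110011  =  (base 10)115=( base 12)97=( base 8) 163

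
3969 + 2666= 6635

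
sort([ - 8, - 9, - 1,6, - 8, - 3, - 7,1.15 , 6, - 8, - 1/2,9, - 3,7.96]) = [ - 9,  -  8, - 8,-8, - 7, - 3, - 3 , - 1, - 1/2, 1.15 , 6,6 , 7.96,9 ]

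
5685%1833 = 186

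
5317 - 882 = 4435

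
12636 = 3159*4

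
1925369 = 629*3061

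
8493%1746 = 1509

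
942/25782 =157/4297  =  0.04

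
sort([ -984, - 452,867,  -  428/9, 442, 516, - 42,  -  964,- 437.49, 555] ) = [ - 984, - 964,  -  452,-437.49, - 428/9, - 42,442, 516,555  ,  867] 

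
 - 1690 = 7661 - 9351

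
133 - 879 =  - 746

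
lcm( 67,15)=1005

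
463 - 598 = - 135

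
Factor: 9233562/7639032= 1538927/1273172 = 2^( - 2)*13^1*43^1*71^( - 1)*2753^1 * 4483^(-1)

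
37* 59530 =2202610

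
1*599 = 599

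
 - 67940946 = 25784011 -93724957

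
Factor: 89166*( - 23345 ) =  - 2081580270 = -  2^1*3^1*5^1*7^2 * 11^1 * 23^1*29^1 * 193^1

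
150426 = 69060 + 81366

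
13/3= 4 +1/3 = 4.33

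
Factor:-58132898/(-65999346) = 29066449/32999673 = 3^( - 1)  *  7^( - 1) * 157^(- 1)*419^1*10009^( - 1)* 69371^1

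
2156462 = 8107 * 266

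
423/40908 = 141/13636 = 0.01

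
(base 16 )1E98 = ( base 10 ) 7832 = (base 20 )jbc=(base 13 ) 3746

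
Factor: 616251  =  3^1*205417^1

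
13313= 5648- - 7665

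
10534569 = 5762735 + 4771834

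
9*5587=50283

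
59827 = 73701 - 13874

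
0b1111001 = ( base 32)3P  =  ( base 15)81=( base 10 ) 121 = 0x79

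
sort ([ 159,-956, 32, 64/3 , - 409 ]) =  [  -  956 , - 409, 64/3,32, 159 ] 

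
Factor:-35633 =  - 13^1*2741^1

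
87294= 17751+69543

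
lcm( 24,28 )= 168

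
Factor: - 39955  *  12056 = -2^3*5^1*11^1 * 61^1*131^1*137^1= -481697480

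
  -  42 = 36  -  78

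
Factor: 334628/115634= 2^1*7^1*37^1*179^( - 1 )= 518/179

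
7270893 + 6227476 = 13498369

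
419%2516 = 419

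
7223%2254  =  461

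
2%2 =0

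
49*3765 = 184485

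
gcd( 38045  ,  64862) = 7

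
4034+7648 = 11682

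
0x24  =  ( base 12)30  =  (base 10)36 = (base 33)13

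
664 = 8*83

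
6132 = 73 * 84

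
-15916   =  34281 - 50197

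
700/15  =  46 + 2/3 = 46.67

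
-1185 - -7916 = 6731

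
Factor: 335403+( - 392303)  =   - 2^2*5^2*569^1 = - 56900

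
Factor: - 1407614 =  - 2^1* 13^1*54139^1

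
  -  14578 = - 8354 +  - 6224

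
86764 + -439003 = - 352239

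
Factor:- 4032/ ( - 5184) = 7/9 = 3^ ( - 2 )*7^1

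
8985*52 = 467220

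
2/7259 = 2/7259 = 0.00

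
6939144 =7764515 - 825371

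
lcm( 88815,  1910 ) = 177630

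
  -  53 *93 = - 4929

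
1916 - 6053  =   - 4137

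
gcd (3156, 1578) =1578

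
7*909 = 6363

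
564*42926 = 24210264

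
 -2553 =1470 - 4023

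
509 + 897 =1406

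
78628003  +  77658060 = 156286063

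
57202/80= 28601/40 = 715.02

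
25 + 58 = 83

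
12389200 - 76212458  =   - 63823258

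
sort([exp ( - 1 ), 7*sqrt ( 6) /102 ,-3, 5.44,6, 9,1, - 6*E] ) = [ -6*E, - 3 , 7*sqrt( 6)/102,exp( - 1),1,  5.44,6, 9]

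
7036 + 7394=14430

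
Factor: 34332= 2^2*3^1*2861^1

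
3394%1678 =38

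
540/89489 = 540/89489 = 0.01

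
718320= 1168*615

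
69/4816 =69/4816 =0.01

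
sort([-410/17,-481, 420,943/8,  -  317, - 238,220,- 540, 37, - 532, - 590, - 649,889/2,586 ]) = [ - 649,-590, - 540, - 532,-481,-317,-238, - 410/17,37,943/8,220,420,889/2 , 586]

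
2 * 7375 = 14750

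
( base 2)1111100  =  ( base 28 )4c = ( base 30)44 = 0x7c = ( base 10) 124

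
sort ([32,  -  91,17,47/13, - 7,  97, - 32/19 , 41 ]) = [-91,  -  7, - 32/19,47/13,17, 32, 41 , 97 ] 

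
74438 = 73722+716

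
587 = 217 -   -  370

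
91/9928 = 91/9928 = 0.01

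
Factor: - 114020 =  - 2^2*5^1*5701^1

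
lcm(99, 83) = 8217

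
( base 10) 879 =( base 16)36F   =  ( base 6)4023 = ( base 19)285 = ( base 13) 528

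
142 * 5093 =723206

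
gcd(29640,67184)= 1976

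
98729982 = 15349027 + 83380955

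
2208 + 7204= 9412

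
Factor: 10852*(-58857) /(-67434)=2^1*23^1*853^1*2713^1*11239^( - 1)=106452694/11239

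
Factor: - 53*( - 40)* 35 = 74200 = 2^3*5^2*7^1*53^1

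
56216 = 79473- 23257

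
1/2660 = 1/2660 = 0.00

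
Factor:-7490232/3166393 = -2^3*3^5*3853^1*3166393^( - 1)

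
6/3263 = 6/3263 = 0.00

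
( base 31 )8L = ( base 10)269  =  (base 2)100001101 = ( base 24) B5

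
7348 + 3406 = 10754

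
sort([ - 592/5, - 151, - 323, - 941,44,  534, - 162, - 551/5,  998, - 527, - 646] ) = [ -941, - 646 , - 527, - 323, - 162, - 151, - 592/5, - 551/5, 44, 534, 998] 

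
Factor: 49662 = 2^1*3^2*31^1*89^1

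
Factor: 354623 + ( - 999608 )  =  -644985 = - 3^2 * 5^1*11^1*1303^1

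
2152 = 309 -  - 1843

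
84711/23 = 84711/23 = 3683.09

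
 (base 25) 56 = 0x83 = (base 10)131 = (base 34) 3t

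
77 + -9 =68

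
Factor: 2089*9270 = 2^1 * 3^2*5^1 *103^1*2089^1= 19365030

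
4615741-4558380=57361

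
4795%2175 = 445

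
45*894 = 40230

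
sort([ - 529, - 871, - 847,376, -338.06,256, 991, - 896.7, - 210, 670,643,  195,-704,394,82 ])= [ - 896.7, - 871, - 847, - 704, - 529, - 338.06,-210, 82,195,256, 376, 394,643, 670,991]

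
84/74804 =21/18701 =0.00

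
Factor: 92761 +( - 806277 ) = - 2^2 * 29^1*6151^1 = - 713516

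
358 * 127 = 45466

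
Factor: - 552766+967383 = 7^1*61^1 * 971^1 =414617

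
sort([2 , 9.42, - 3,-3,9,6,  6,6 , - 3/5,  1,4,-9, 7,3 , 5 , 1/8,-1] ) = [-9, -3, - 3,-1,-3/5, 1/8, 1, 2,3, 4, 5, 6, 6, 6,  7, 9, 9.42]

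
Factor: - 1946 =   -  2^1*7^1*139^1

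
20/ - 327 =-20/327 = - 0.06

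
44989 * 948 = 42649572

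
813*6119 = 4974747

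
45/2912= 45/2912 = 0.02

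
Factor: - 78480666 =-2^1*3^2*11^1 * 127^1*3121^1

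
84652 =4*21163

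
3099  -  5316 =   -  2217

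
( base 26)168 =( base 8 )1510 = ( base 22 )1G4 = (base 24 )1B0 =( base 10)840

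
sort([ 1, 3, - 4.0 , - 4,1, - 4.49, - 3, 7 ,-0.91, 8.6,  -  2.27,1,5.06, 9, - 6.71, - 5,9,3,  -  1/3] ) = [ - 6.71, - 5,-4.49, - 4.0,-4, - 3,  -  2.27, - 0.91, - 1/3,  1, 1,1,3, 3, 5.06,7,8.6,  9, 9]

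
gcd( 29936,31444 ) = 4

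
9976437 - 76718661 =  - 66742224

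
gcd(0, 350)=350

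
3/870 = 1/290 = 0.00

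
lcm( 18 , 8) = 72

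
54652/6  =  9108 + 2/3 = 9108.67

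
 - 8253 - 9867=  - 18120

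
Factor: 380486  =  2^1*190243^1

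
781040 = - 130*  ( - 6008) 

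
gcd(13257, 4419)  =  4419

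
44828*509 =22817452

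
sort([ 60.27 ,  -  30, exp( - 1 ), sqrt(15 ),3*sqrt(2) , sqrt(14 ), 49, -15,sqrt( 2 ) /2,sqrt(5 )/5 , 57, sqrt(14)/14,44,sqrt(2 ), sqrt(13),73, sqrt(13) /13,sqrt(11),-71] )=[ - 71, - 30, -15, sqrt( 14) /14, sqrt(13 )/13, exp( - 1), sqrt (5) /5,  sqrt( 2 ) /2, sqrt( 2), sqrt(11),sqrt(13 ), sqrt(14 ), sqrt(15 ),  3*sqrt(2 ), 44, 49,57, 60.27,73]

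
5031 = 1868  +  3163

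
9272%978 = 470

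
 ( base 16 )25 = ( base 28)19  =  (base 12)31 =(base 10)37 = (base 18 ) 21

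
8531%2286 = 1673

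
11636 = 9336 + 2300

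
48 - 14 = 34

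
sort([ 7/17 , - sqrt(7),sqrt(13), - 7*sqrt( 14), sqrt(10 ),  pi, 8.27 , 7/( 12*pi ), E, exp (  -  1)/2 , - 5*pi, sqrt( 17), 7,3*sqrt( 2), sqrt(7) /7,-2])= [-7 * sqrt( 14),-5*pi,-sqrt( 7),- 2 , exp(- 1 )/2  ,  7/( 12 *pi ),sqrt( 7)/7,7/17,E,pi, sqrt( 10 ), sqrt( 13),sqrt( 17), 3*sqrt(2 ),7, 8.27 ]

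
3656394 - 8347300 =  - 4690906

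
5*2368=11840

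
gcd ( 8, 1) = 1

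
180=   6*30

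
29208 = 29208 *1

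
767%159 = 131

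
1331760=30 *44392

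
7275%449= 91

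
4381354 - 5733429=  - 1352075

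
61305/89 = 61305/89= 688.82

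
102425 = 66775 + 35650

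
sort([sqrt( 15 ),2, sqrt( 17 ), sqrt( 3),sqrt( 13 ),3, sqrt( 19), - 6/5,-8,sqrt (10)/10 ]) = [ - 8, - 6/5,sqrt(10)/10,sqrt(3), 2, 3, sqrt( 13),  sqrt( 15 ),  sqrt( 17) , sqrt(19) ] 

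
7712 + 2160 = 9872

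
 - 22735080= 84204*( - 270 ) 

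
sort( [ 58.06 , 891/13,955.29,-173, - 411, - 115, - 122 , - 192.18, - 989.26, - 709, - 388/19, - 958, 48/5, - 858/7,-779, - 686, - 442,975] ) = [  -  989.26, - 958, - 779, - 709,-686, - 442,-411,-192.18, - 173, - 858/7, - 122, - 115, - 388/19,48/5, 58.06, 891/13,955.29, 975] 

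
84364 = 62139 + 22225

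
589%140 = 29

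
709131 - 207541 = 501590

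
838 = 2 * 419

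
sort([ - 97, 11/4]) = [ - 97, 11/4]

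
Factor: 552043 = 173^1*3191^1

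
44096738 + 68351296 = 112448034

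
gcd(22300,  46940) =20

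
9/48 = 3/16 = 0.19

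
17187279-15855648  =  1331631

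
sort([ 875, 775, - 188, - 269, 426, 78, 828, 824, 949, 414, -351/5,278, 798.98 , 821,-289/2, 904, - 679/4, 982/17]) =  [  -  269,-188, - 679/4, - 289/2,-351/5, 982/17, 78,  278,414, 426, 775, 798.98, 821, 824,828,875,904, 949]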